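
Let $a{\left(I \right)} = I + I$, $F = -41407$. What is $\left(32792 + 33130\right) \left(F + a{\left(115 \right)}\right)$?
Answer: $-2714470194$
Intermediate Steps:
$a{\left(I \right)} = 2 I$
$\left(32792 + 33130\right) \left(F + a{\left(115 \right)}\right) = \left(32792 + 33130\right) \left(-41407 + 2 \cdot 115\right) = 65922 \left(-41407 + 230\right) = 65922 \left(-41177\right) = -2714470194$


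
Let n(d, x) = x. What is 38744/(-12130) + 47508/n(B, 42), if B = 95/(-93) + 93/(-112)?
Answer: 47887066/42455 ≈ 1127.9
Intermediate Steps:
B = -19289/10416 (B = 95*(-1/93) + 93*(-1/112) = -95/93 - 93/112 = -19289/10416 ≈ -1.8519)
38744/(-12130) + 47508/n(B, 42) = 38744/(-12130) + 47508/42 = 38744*(-1/12130) + 47508*(1/42) = -19372/6065 + 7918/7 = 47887066/42455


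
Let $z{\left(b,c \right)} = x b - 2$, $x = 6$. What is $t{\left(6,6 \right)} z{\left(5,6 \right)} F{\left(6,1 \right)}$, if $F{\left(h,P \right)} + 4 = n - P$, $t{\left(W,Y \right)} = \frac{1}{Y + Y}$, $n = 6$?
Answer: $\frac{7}{3} \approx 2.3333$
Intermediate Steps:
$t{\left(W,Y \right)} = \frac{1}{2 Y}$
$z{\left(b,c \right)} = -2 + 6 b$ ($z{\left(b,c \right)} = 6 b - 2 = -2 + 6 b$)
$F{\left(h,P \right)} = 2 - P$ ($F{\left(h,P \right)} = -4 - \left(-6 + P\right) = 2 - P$)
$t{\left(6,6 \right)} z{\left(5,6 \right)} F{\left(6,1 \right)} = \frac{1}{2 \cdot 6} \left(-2 + 6 \cdot 5\right) \left(2 - 1\right) = \frac{1}{2} \cdot \frac{1}{6} \left(-2 + 30\right) \left(2 - 1\right) = \frac{1}{12} \cdot 28 \cdot 1 = \frac{7}{3} \cdot 1 = \frac{7}{3}$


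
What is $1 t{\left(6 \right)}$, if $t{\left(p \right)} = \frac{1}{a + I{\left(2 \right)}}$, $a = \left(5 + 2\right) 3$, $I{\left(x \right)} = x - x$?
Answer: $\frac{1}{21} \approx 0.047619$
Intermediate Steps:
$I{\left(x \right)} = 0$
$a = 21$ ($a = 7 \cdot 3 = 21$)
$t{\left(p \right)} = \frac{1}{21}$ ($t{\left(p \right)} = \frac{1}{21 + 0} = \frac{1}{21}$)
$1 t{\left(6 \right)} = 1 \cdot \frac{1}{21} = \frac{1}{21}$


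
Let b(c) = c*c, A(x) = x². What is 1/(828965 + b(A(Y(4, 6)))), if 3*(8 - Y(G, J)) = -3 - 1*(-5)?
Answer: 81/67380421 ≈ 1.2021e-6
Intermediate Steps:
Y(G, J) = 22/3 (Y(G, J) = 8 - (-3 - 1*(-5))/3 = 8 - (-3 + 5)/3 = 8 - ⅓*2 = 8 - ⅔ = 22/3)
b(c) = c²
1/(828965 + b(A(Y(4, 6)))) = 1/(828965 + ((22/3)²)²) = 1/(828965 + (484/9)²) = 1/(828965 + 234256/81) = 1/(67380421/81) = 81/67380421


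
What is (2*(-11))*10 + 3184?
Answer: 2964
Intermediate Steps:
(2*(-11))*10 + 3184 = -22*10 + 3184 = -220 + 3184 = 2964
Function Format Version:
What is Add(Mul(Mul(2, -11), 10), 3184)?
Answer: 2964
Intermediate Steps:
Add(Mul(Mul(2, -11), 10), 3184) = Add(Mul(-22, 10), 3184) = Add(-220, 3184) = 2964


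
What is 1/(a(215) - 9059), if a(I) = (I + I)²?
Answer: 1/175841 ≈ 5.6870e-6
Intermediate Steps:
a(I) = 4*I² (a(I) = (2*I)² = 4*I²)
1/(a(215) - 9059) = 1/(4*215² - 9059) = 1/(4*46225 - 9059) = 1/(184900 - 9059) = 1/175841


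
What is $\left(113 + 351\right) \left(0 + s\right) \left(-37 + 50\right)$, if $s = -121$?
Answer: $-729872$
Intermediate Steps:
$\left(113 + 351\right) \left(0 + s\right) \left(-37 + 50\right) = \left(113 + 351\right) \left(0 - 121\right) \left(-37 + 50\right) = 464 \left(\left(-121\right) 13\right) = 464 \left(-1573\right) = -729872$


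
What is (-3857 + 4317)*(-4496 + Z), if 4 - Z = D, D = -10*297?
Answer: -700120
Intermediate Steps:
D = -2970
Z = 2974 (Z = 4 - 1*(-2970) = 4 + 2970 = 2974)
(-3857 + 4317)*(-4496 + Z) = (-3857 + 4317)*(-4496 + 2974) = 460*(-1522) = -700120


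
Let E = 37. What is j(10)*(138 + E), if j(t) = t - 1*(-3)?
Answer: 2275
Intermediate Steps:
j(t) = 3 + t (j(t) = t + 3 = 3 + t)
j(10)*(138 + E) = (3 + 10)*(138 + 37) = 13*175 = 2275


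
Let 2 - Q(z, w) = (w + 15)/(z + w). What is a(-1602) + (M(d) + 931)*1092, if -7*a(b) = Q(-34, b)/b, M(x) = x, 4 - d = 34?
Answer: 18050584958453/18346104 ≈ 9.8389e+5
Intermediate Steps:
d = -30 (d = 4 - 1*34 = 4 - 34 = -30)
Q(z, w) = 2 - (15 + w)/(w + z) (Q(z, w) = 2 - (w + 15)/(z + w) = 2 - (15 + w)/(w + z))
a(b) = -(-83 + b)/(7*b*(-34 + b)) (a(b) = -(-15 + b + 2*(-34))/(b - 34)/(7*b) = -(-15 + b - 68)/(-34 + b)/(7*b) = -(-83 + b)/(-34 + b)/(7*b) = -(-83 + b)/(7*b*(-34 + b)))
a(-1602) + (M(d) + 931)*1092 = (⅐)*(83 - 1*(-1602))/(-1602*(-34 - 1602)) + (-30 + 931)*1092 = (⅐)*(-1/1602)*(83 + 1602)/(-1636) + 901*1092 = (⅐)*(-1/1602)*(-1/1636)*1685 + 983892 = 1685/18346104 + 983892 = 18050584958453/18346104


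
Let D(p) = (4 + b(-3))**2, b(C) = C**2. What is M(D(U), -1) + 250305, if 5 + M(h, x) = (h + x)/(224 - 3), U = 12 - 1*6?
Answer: 55316468/221 ≈ 2.5030e+5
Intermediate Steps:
U = 6 (U = 12 - 6 = 6)
D(p) = 169 (D(p) = (4 + (-3)**2)**2 = (4 + 9)**2 = 13**2 = 169)
M(h, x) = -5 + h/221 + x/221 (M(h, x) = -5 + (h + x)/(224 - 3) = -5 + (h + x)/221 = -5 + (h + x)*(1/221) = -5 + (h/221 + x/221) = -5 + h/221 + x/221)
M(D(U), -1) + 250305 = (-5 + (1/221)*169 + (1/221)*(-1)) + 250305 = (-5 + 13/17 - 1/221) + 250305 = -937/221 + 250305 = 55316468/221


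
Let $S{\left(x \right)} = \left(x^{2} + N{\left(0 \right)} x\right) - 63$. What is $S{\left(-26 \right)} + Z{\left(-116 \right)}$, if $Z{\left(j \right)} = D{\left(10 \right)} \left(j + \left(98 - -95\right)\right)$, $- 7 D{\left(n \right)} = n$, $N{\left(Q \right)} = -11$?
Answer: $789$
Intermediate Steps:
$D{\left(n \right)} = - \frac{n}{7}$
$Z{\left(j \right)} = - \frac{1930}{7} - \frac{10 j}{7}$ ($Z{\left(j \right)} = \left(- \frac{1}{7}\right) 10 \left(j + \left(98 - -95\right)\right) = - \frac{10 \left(j + \left(98 + 95\right)\right)}{7} = - \frac{10 \left(j + 193\right)}{7} = - \frac{10 \left(193 + j\right)}{7} = - \frac{1930}{7} - \frac{10 j}{7}$)
$S{\left(x \right)} = -63 + x^{2} - 11 x$ ($S{\left(x \right)} = \left(x^{2} - 11 x\right) - 63 = -63 + x^{2} - 11 x$)
$S{\left(-26 \right)} + Z{\left(-116 \right)} = \left(-63 + \left(-26\right)^{2} - -286\right) - 110 = \left(-63 + 676 + 286\right) + \left(- \frac{1930}{7} + \frac{1160}{7}\right) = 899 - 110 = 789$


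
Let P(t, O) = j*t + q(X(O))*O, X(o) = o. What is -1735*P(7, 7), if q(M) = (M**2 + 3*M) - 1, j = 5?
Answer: -898730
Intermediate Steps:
q(M) = -1 + M**2 + 3*M
P(t, O) = 5*t + O*(-1 + O**2 + 3*O) (P(t, O) = 5*t + (-1 + O**2 + 3*O)*O = 5*t + O*(-1 + O**2 + 3*O))
-1735*P(7, 7) = -1735*(5*7 + 7*(-1 + 7**2 + 3*7)) = -1735*(35 + 7*(-1 + 49 + 21)) = -1735*(35 + 7*69) = -1735*(35 + 483) = -1735*518 = -898730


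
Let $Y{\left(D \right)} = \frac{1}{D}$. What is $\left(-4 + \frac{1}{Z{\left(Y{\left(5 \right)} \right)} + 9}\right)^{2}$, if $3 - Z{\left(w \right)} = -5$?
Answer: $\frac{4489}{289} \approx 15.533$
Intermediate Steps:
$Z{\left(w \right)} = 8$ ($Z{\left(w \right)} = 3 - -5 = 3 + 5 = 8$)
$\left(-4 + \frac{1}{Z{\left(Y{\left(5 \right)} \right)} + 9}\right)^{2} = \left(-4 + \frac{1}{8 + 9}\right)^{2} = \left(-4 + \frac{1}{17}\right)^{2} = \left(- \frac{67}{17}\right)^{2} = \frac{4489}{289}$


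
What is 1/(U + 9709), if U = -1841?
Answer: 1/7868 ≈ 0.00012710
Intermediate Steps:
1/(U + 9709) = 1/(-1841 + 9709) = 1/7868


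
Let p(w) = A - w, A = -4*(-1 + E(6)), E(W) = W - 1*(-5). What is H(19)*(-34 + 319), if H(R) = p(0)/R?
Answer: -600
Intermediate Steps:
E(W) = 5 + W (E(W) = W + 5 = 5 + W)
A = -40 (A = -4*(-1 + (5 + 6)) = -4*(-1 + 11) = -4*10 = -40)
p(w) = -40 - w
H(R) = -40/R (H(R) = (-40 - 1*0)/R = (-40 + 0)/R = -40/R)
H(19)*(-34 + 319) = (-40/19)*(-34 + 319) = -40*1/19*285 = -40/19*285 = -600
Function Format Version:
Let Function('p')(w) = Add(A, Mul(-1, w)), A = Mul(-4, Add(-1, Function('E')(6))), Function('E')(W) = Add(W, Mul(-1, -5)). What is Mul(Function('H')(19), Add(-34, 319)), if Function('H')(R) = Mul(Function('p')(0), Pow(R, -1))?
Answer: -600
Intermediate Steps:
Function('E')(W) = Add(5, W) (Function('E')(W) = Add(W, 5) = Add(5, W))
A = -40 (A = Mul(-4, Add(-1, Add(5, 6))) = Mul(-4, Add(-1, 11)) = Mul(-4, 10) = -40)
Function('p')(w) = Add(-40, Mul(-1, w))
Function('H')(R) = Mul(-40, Pow(R, -1)) (Function('H')(R) = Mul(Add(-40, Mul(-1, 0)), Pow(R, -1)) = Mul(Add(-40, 0), Pow(R, -1)) = Mul(-40, Pow(R, -1)))
Mul(Function('H')(19), Add(-34, 319)) = Mul(Mul(-40, Pow(19, -1)), Add(-34, 319)) = Mul(Mul(-40, Rational(1, 19)), 285) = Mul(Rational(-40, 19), 285) = -600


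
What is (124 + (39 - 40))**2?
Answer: 15129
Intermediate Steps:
(124 + (39 - 40))**2 = (124 - 1)**2 = 123**2 = 15129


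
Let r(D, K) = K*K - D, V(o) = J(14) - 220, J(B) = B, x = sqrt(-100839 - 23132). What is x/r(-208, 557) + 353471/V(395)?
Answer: -353471/206 + I*sqrt(123971)/310457 ≈ -1715.9 + 0.0011341*I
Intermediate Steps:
x = I*sqrt(123971) (x = sqrt(-123971) = I*sqrt(123971) ≈ 352.1*I)
V(o) = -206 (V(o) = 14 - 220 = -206)
r(D, K) = K**2 - D
x/r(-208, 557) + 353471/V(395) = (I*sqrt(123971))/(557**2 - 1*(-208)) + 353471/(-206) = (I*sqrt(123971))/(310249 + 208) + 353471*(-1/206) = (I*sqrt(123971))/310457 - 353471/206 = (I*sqrt(123971))*(1/310457) - 353471/206 = I*sqrt(123971)/310457 - 353471/206 = -353471/206 + I*sqrt(123971)/310457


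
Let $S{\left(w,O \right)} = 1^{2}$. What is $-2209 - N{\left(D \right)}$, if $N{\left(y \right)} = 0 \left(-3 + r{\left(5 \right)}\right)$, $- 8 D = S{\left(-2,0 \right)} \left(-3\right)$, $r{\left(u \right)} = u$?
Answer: $-2209$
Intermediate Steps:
$S{\left(w,O \right)} = 1$
$D = \frac{3}{8}$ ($D = - \frac{1 \left(-3\right)}{8} = \left(- \frac{1}{8}\right) \left(-3\right) = \frac{3}{8} \approx 0.375$)
$N{\left(y \right)} = 0$ ($N{\left(y \right)} = 0 \left(-3 + 5\right) = 0 \cdot 2 = 0$)
$-2209 - N{\left(D \right)} = -2209 - 0 = -2209 + 0 = -2209$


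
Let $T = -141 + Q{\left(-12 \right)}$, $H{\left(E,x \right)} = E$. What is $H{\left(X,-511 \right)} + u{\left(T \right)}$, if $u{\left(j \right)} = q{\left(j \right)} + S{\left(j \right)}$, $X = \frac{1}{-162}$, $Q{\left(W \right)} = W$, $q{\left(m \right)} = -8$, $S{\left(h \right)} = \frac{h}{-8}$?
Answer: $\frac{7205}{648} \approx 11.119$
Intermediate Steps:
$S{\left(h \right)} = - \frac{h}{8}$ ($S{\left(h \right)} = h \left(- \frac{1}{8}\right) = - \frac{h}{8}$)
$X = - \frac{1}{162} \approx -0.0061728$
$T = -153$ ($T = -141 - 12 = -153$)
$u{\left(j \right)} = -8 - \frac{j}{8}$
$H{\left(X,-511 \right)} + u{\left(T \right)} = - \frac{1}{162} - - \frac{89}{8} = - \frac{1}{162} + \left(-8 + \frac{153}{8}\right) = - \frac{1}{162} + \frac{89}{8} = \frac{7205}{648}$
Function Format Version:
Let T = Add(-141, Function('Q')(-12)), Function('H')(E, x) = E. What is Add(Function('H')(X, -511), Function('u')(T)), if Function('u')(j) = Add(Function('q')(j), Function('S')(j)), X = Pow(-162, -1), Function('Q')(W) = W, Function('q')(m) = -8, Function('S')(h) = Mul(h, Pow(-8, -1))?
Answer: Rational(7205, 648) ≈ 11.119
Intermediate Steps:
Function('S')(h) = Mul(Rational(-1, 8), h) (Function('S')(h) = Mul(h, Rational(-1, 8)) = Mul(Rational(-1, 8), h))
X = Rational(-1, 162) ≈ -0.0061728
T = -153 (T = Add(-141, -12) = -153)
Function('u')(j) = Add(-8, Mul(Rational(-1, 8), j))
Add(Function('H')(X, -511), Function('u')(T)) = Add(Rational(-1, 162), Add(-8, Mul(Rational(-1, 8), -153))) = Add(Rational(-1, 162), Add(-8, Rational(153, 8))) = Add(Rational(-1, 162), Rational(89, 8)) = Rational(7205, 648)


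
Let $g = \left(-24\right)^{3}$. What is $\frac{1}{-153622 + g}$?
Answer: $- \frac{1}{167446} \approx -5.9721 \cdot 10^{-6}$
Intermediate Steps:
$g = -13824$
$\frac{1}{-153622 + g} = \frac{1}{-153622 - 13824} = \frac{1}{-167446} = - \frac{1}{167446}$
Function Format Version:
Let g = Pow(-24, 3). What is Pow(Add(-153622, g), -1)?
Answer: Rational(-1, 167446) ≈ -5.9721e-6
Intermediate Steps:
g = -13824
Pow(Add(-153622, g), -1) = Pow(Add(-153622, -13824), -1) = Pow(-167446, -1) = Rational(-1, 167446)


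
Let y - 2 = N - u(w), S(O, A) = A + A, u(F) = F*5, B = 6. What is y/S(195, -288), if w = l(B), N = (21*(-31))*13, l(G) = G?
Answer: 8491/576 ≈ 14.741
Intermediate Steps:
N = -8463 (N = -651*13 = -8463)
w = 6
u(F) = 5*F
S(O, A) = 2*A
y = -8491 (y = 2 + (-8463 - 5*6) = 2 + (-8463 - 1*30) = 2 + (-8463 - 30) = 2 - 8493 = -8491)
y/S(195, -288) = -8491/(2*(-288)) = -8491/(-576) = -8491*(-1/576) = 8491/576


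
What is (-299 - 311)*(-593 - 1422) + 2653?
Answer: 1231803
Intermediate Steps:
(-299 - 311)*(-593 - 1422) + 2653 = -610*(-2015) + 2653 = 1229150 + 2653 = 1231803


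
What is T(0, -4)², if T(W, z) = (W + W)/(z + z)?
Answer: 0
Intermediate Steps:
T(W, z) = W/z (T(W, z) = (2*W)/((2*z)) = (2*W)*(1/(2*z)) = W/z)
T(0, -4)² = (0/(-4))² = (0*(-¼))² = 0² = 0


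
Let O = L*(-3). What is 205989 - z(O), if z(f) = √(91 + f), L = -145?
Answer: 205989 - √526 ≈ 2.0597e+5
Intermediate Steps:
O = 435 (O = -145*(-3) = 435)
205989 - z(O) = 205989 - √(91 + 435) = 205989 - √526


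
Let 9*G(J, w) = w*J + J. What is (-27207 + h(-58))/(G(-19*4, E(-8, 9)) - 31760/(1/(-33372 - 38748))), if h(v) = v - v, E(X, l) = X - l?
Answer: -244863/20614782016 ≈ -1.1878e-5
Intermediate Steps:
h(v) = 0
G(J, w) = J/9 + J*w/9 (G(J, w) = (w*J + J)/9 = (J*w + J)/9 = (J + J*w)/9 = J/9 + J*w/9)
(-27207 + h(-58))/(G(-19*4, E(-8, 9)) - 31760/(1/(-33372 - 38748))) = (-27207 + 0)/((-19*4)*(1 + (-8 - 1*9))/9 - 31760/(1/(-33372 - 38748))) = -27207/((⅑)*(-76)*(1 + (-8 - 9)) - 31760/(1/(-72120))) = -27207/((⅑)*(-76)*(1 - 17) - 31760/(-1/72120)) = -27207/((⅑)*(-76)*(-16) - 31760*(-72120)) = -27207/(1216/9 + 2290531200) = -27207/20614782016/9 = -27207*9/20614782016 = -244863/20614782016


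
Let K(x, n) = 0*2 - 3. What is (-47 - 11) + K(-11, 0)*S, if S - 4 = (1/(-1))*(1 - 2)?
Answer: -73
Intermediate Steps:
K(x, n) = -3 (K(x, n) = 0 - 3 = -3)
S = 5 (S = 4 + (1/(-1))*(1 - 2) = 4 + (1*(-1))*(-1) = 4 - 1*(-1) = 4 + 1 = 5)
(-47 - 11) + K(-11, 0)*S = (-47 - 11) - 3*5 = -58 - 15 = -73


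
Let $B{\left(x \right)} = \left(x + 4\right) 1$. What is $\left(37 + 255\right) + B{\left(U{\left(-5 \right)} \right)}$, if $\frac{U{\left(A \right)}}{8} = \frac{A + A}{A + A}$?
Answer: $304$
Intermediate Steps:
$U{\left(A \right)} = 8$ ($U{\left(A \right)} = 8 \frac{A + A}{A + A} = 8 \frac{2 A}{2 A} = 8 \cdot 2 A \frac{1}{2 A} = 8 \cdot 1 = 8$)
$B{\left(x \right)} = 4 + x$ ($B{\left(x \right)} = \left(4 + x\right) 1 = 4 + x$)
$\left(37 + 255\right) + B{\left(U{\left(-5 \right)} \right)} = \left(37 + 255\right) + \left(4 + 8\right) = 292 + 12 = 304$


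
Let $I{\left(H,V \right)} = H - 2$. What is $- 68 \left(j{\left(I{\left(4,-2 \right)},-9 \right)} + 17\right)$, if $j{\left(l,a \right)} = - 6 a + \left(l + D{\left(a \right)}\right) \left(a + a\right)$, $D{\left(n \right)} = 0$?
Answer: $-2380$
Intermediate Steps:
$I{\left(H,V \right)} = -2 + H$
$j{\left(l,a \right)} = - 6 a + 2 a l$ ($j{\left(l,a \right)} = - 6 a + \left(l + 0\right) \left(a + a\right) = - 6 a + l 2 a = - 6 a + 2 a l$)
$- 68 \left(j{\left(I{\left(4,-2 \right)},-9 \right)} + 17\right) = - 68 \left(2 \left(-9\right) \left(-3 + \left(-2 + 4\right)\right) + 17\right) = - 68 \left(2 \left(-9\right) \left(-3 + 2\right) + 17\right) = - 68 \left(2 \left(-9\right) \left(-1\right) + 17\right) = - 68 \left(18 + 17\right) = \left(-68\right) 35 = -2380$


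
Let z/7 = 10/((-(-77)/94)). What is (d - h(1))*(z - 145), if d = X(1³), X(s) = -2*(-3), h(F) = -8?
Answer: -9170/11 ≈ -833.64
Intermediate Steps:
X(s) = 6
z = 940/11 (z = 7*(10/((-(-77)/94))) = 7*(10/((-1*(-77/94)))) = 7*(10/(77/94)) = 7*(10*(94/77)) = 7*(940/77) = 940/11 ≈ 85.455)
d = 6
(d - h(1))*(z - 145) = (6 - 1*(-8))*(940/11 - 145) = (6 + 8)*(-655/11) = 14*(-655/11) = -9170/11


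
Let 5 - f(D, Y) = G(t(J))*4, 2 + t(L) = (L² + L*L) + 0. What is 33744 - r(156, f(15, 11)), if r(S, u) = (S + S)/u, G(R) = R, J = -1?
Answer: 168408/5 ≈ 33682.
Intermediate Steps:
t(L) = -2 + 2*L² (t(L) = -2 + ((L² + L*L) + 0) = -2 + ((L² + L²) + 0) = -2 + (2*L² + 0) = -2 + 2*L²)
f(D, Y) = 5 (f(D, Y) = 5 - (-2 + 2*(-1)²)*4 = 5 - (-2 + 2*1)*4 = 5 - (-2 + 2)*4 = 5 - 0*4 = 5 - 1*0 = 5 + 0 = 5)
r(S, u) = 2*S/u (r(S, u) = (2*S)/u = 2*S/u)
33744 - r(156, f(15, 11)) = 33744 - 2*156/5 = 33744 - 1*312/5 = 33744 - 312/5 = 168408/5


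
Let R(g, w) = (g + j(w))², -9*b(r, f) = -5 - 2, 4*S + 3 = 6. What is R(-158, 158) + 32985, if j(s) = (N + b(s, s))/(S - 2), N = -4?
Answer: 115710661/2025 ≈ 57141.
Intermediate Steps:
S = ¾ (S = -¾ + (¼)*6 = -¾ + 3/2 = ¾ ≈ 0.75000)
b(r, f) = 7/9 (b(r, f) = -(-5 - 2)/9 = -⅑*(-7) = 7/9)
j(s) = 116/45 (j(s) = (-4 + 7/9)/(¾ - 2) = -29/(9*(-5/4)) = -29/9*(-⅘) = 116/45)
R(g, w) = (116/45 + g)² (R(g, w) = (g + 116/45)² = (116/45 + g)²)
R(-158, 158) + 32985 = (116 + 45*(-158))²/2025 + 32985 = (116 - 7110)²/2025 + 32985 = (1/2025)*(-6994)² + 32985 = (1/2025)*48916036 + 32985 = 48916036/2025 + 32985 = 115710661/2025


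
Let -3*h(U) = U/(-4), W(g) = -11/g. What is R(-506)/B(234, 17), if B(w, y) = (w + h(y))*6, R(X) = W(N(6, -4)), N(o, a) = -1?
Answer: 22/2825 ≈ 0.0077876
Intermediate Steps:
h(U) = U/12 (h(U) = -U/(3*(-4)) = -U*(-1)/(3*4) = -(-1)*U/12 = U/12)
R(X) = 11 (R(X) = -11/(-1) = -11*(-1) = 11)
B(w, y) = y/2 + 6*w (B(w, y) = (w + y/12)*6 = y/2 + 6*w)
R(-506)/B(234, 17) = 11/((½)*17 + 6*234) = 11/(17/2 + 1404) = 11/(2825/2) = 11*(2/2825) = 22/2825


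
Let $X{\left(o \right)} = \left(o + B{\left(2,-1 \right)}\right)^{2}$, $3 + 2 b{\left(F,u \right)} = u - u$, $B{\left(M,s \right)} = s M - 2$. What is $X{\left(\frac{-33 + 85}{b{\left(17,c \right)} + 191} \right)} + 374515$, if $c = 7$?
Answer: $\frac{53797702859}{143641} \approx 3.7453 \cdot 10^{5}$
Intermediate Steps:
$B{\left(M,s \right)} = -2 + M s$ ($B{\left(M,s \right)} = M s - 2 = -2 + M s$)
$b{\left(F,u \right)} = - \frac{3}{2}$ ($b{\left(F,u \right)} = - \frac{3}{2} + \frac{u - u}{2} = - \frac{3}{2} + \frac{1}{2} \cdot 0 = - \frac{3}{2} + 0 = - \frac{3}{2}$)
$X{\left(o \right)} = \left(-4 + o\right)^{2}$ ($X{\left(o \right)} = \left(o + \left(-2 + 2 \left(-1\right)\right)\right)^{2} = \left(o - 4\right)^{2} = \left(-4 + o\right)^{2}$)
$X{\left(\frac{-33 + 85}{b{\left(17,c \right)} + 191} \right)} + 374515 = \left(-4 + \frac{-33 + 85}{- \frac{3}{2} + 191}\right)^{2} + 374515 = \left(-4 + \frac{52}{\frac{379}{2}}\right)^{2} + 374515 = \left(-4 + 52 \cdot \frac{2}{379}\right)^{2} + 374515 = \left(-4 + \frac{104}{379}\right)^{2} + 374515 = \left(- \frac{1412}{379}\right)^{2} + 374515 = \frac{1993744}{143641} + 374515 = \frac{53797702859}{143641}$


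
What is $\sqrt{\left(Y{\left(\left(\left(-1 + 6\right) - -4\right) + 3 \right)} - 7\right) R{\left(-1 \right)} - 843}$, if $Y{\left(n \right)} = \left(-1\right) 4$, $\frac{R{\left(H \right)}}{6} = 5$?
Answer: $i \sqrt{1173} \approx 34.249 i$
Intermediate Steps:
$R{\left(H \right)} = 30$ ($R{\left(H \right)} = 6 \cdot 5 = 30$)
$Y{\left(n \right)} = -4$
$\sqrt{\left(Y{\left(\left(\left(-1 + 6\right) - -4\right) + 3 \right)} - 7\right) R{\left(-1 \right)} - 843} = \sqrt{\left(-4 - 7\right) 30 - 843} = \sqrt{\left(-11\right) 30 - 843} = \sqrt{-330 - 843} = \sqrt{-1173} = i \sqrt{1173}$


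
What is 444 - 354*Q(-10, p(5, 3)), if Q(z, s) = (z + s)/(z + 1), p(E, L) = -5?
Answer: -146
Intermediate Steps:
Q(z, s) = (s + z)/(1 + z)
444 - 354*Q(-10, p(5, 3)) = 444 - 354*(-5 - 10)/(1 - 10) = 444 - 354*(-15)/(-9) = 444 - (-118)*(-15)/3 = 444 - 354*5/3 = 444 - 590 = -146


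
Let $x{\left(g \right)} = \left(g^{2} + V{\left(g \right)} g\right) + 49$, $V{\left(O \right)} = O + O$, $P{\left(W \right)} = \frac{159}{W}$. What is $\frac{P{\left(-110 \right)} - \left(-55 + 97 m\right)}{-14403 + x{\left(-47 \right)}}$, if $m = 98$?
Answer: $\frac{1039769}{849970} \approx 1.2233$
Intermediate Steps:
$V{\left(O \right)} = 2 O$
$x{\left(g \right)} = 49 + 3 g^{2}$ ($x{\left(g \right)} = \left(g^{2} + 2 g g\right) + 49 = \left(g^{2} + 2 g^{2}\right) + 49 = 3 g^{2} + 49 = 49 + 3 g^{2}$)
$\frac{P{\left(-110 \right)} - \left(-55 + 97 m\right)}{-14403 + x{\left(-47 \right)}} = \frac{\frac{159}{-110} + \left(55 - 9506\right)}{-14403 + \left(49 + 3 \left(-47\right)^{2}\right)} = \frac{159 \left(- \frac{1}{110}\right) + \left(55 - 9506\right)}{-14403 + \left(49 + 3 \cdot 2209\right)} = \frac{- \frac{159}{110} - 9451}{-14403 + \left(49 + 6627\right)} = - \frac{1039769}{110 \left(-14403 + 6676\right)} = - \frac{1039769}{110 \left(-7727\right)} = \left(- \frac{1039769}{110}\right) \left(- \frac{1}{7727}\right) = \frac{1039769}{849970}$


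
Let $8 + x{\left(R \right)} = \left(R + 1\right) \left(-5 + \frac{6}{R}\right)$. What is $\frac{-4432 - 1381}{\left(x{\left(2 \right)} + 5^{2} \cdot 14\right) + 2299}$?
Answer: $- \frac{5813}{2635} \approx -2.2061$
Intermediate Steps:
$x{\left(R \right)} = -8 + \left(1 + R\right) \left(-5 + \frac{6}{R}\right)$ ($x{\left(R \right)} = -8 + \left(R + 1\right) \left(-5 + \frac{6}{R}\right) = -8 + \left(1 + R\right) \left(-5 + \frac{6}{R}\right)$)
$\frac{-4432 - 1381}{\left(x{\left(2 \right)} + 5^{2} \cdot 14\right) + 2299} = \frac{-4432 - 1381}{\left(\left(-7 - 10 + \frac{6}{2}\right) + 5^{2} \cdot 14\right) + 2299} = - \frac{5813}{\left(\left(-7 - 10 + 6 \cdot \frac{1}{2}\right) + 25 \cdot 14\right) + 2299} = - \frac{5813}{\left(\left(-7 - 10 + 3\right) + 350\right) + 2299} = - \frac{5813}{\left(-14 + 350\right) + 2299} = - \frac{5813}{336 + 2299} = - \frac{5813}{2635}$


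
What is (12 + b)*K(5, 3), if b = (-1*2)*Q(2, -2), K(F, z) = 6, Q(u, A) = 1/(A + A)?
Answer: 75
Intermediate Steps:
Q(u, A) = 1/(2*A)
b = 1/2 (b = (-1*2)*((1/2)/(-2)) = -(-1)/2 = -2*(-1/4) = 1/2 ≈ 0.50000)
(12 + b)*K(5, 3) = (12 + 1/2)*6 = (25/2)*6 = 75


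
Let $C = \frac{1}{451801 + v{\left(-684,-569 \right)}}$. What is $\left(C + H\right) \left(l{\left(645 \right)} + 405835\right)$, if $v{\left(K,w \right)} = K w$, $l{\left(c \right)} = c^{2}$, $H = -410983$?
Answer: $- \frac{284063967415293000}{840997} \approx -3.3777 \cdot 10^{11}$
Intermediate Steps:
$C = \frac{1}{840997}$ ($C = \frac{1}{451801 - -389196} = \frac{1}{451801 + 389196} = \frac{1}{840997} \approx 1.1891 \cdot 10^{-6}$)
$\left(C + H\right) \left(l{\left(645 \right)} + 405835\right) = \left(\frac{1}{840997} - 410983\right) \left(645^{2} + 405835\right) = - \frac{345635470050 \left(416025 + 405835\right)}{840997} = \left(- \frac{345635470050}{840997}\right) 821860 = - \frac{284063967415293000}{840997}$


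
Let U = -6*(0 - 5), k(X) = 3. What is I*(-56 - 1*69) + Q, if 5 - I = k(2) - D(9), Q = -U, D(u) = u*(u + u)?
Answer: -20530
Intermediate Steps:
D(u) = 2*u² (D(u) = u*(2*u) = 2*u²)
U = 30 (U = -6*(-5) = 30)
Q = -30 (Q = -1*30 = -30)
I = 164 (I = 5 - (3 - 2*9²) = 5 - (3 - 2*81) = 5 - (3 - 1*162) = 5 - (3 - 162) = 5 - 1*(-159) = 5 + 159 = 164)
I*(-56 - 1*69) + Q = 164*(-56 - 1*69) - 30 = 164*(-56 - 69) - 30 = 164*(-125) - 30 = -20500 - 30 = -20530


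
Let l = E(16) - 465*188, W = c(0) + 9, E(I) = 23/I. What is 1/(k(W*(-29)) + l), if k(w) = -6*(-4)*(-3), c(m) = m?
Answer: -16/1399849 ≈ -1.1430e-5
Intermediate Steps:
W = 9 (W = 0 + 9 = 9)
k(w) = -72 (k(w) = 24*(-3) = -72)
l = -1398697/16 (l = 23/16 - 465*188 = 23*(1/16) - 87420 = 23/16 - 87420 = -1398697/16 ≈ -87419.)
1/(k(W*(-29)) + l) = 1/(-72 - 1398697/16) = 1/(-1399849/16) = -16/1399849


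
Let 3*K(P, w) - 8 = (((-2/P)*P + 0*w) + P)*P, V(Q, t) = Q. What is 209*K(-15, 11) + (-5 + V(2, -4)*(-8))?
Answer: 54904/3 ≈ 18301.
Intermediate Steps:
K(P, w) = 8/3 + P*(-2 + P)/3 (K(P, w) = 8/3 + ((((-2/P)*P + 0*w) + P)*P)/3 = 8/3 + ((((-2/P)*P + 0) + P)*P)/3 = 8/3 + (((-2 + 0) + P)*P)/3 = 8/3 + ((-2 + P)*P)/3 = 8/3 + (P*(-2 + P))/3 = 8/3 + P*(-2 + P)/3)
209*K(-15, 11) + (-5 + V(2, -4)*(-8)) = 209*(8/3 - ⅔*(-15) + (⅓)*(-15)²) + (-5 + 2*(-8)) = 209*(8/3 + 10 + (⅓)*225) + (-5 - 16) = 209*(8/3 + 10 + 75) - 21 = 209*(263/3) - 21 = 54967/3 - 21 = 54904/3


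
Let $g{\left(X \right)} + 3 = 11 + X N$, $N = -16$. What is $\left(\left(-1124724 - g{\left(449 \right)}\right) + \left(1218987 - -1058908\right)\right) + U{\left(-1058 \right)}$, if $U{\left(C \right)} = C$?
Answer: $1159289$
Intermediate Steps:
$g{\left(X \right)} = 8 - 16 X$ ($g{\left(X \right)} = -3 + \left(11 + X \left(-16\right)\right) = -3 - \left(-11 + 16 X\right) = 8 - 16 X$)
$\left(\left(-1124724 - g{\left(449 \right)}\right) + \left(1218987 - -1058908\right)\right) + U{\left(-1058 \right)} = \left(\left(-1124724 - \left(8 - 7184\right)\right) + \left(1218987 - -1058908\right)\right) - 1058 = \left(\left(-1124724 - \left(8 - 7184\right)\right) + \left(1218987 + 1058908\right)\right) - 1058 = \left(\left(-1124724 - -7176\right) + 2277895\right) - 1058 = \left(\left(-1124724 + 7176\right) + 2277895\right) - 1058 = \left(-1117548 + 2277895\right) - 1058 = 1160347 - 1058 = 1159289$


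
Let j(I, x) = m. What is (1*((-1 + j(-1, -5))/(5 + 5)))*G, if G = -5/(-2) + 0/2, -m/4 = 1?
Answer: -5/4 ≈ -1.2500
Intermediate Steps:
m = -4 (m = -4*1 = -4)
j(I, x) = -4
G = 5/2 (G = -5*(-½) + 0*(½) = 5/2 + 0 = 5/2 ≈ 2.5000)
(1*((-1 + j(-1, -5))/(5 + 5)))*G = (1*((-1 - 4)/(5 + 5)))*(5/2) = (1*(-5/10))*(5/2) = (1*(-5*⅒))*(5/2) = (1*(-½))*(5/2) = -½*5/2 = -5/4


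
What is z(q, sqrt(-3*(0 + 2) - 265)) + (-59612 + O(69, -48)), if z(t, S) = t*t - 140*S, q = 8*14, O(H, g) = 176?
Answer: -46892 - 140*I*sqrt(271) ≈ -46892.0 - 2304.7*I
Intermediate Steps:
q = 112
z(t, S) = t**2 - 140*S
z(q, sqrt(-3*(0 + 2) - 265)) + (-59612 + O(69, -48)) = (112**2 - 140*sqrt(-3*(0 + 2) - 265)) + (-59612 + 176) = (12544 - 140*sqrt(-3*2 - 265)) - 59436 = (12544 - 140*sqrt(-6 - 265)) - 59436 = (12544 - 140*I*sqrt(271)) - 59436 = -46892 - 140*I*sqrt(271)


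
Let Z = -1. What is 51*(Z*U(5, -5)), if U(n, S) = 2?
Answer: -102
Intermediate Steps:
51*(Z*U(5, -5)) = 51*(-1*2) = 51*(-2) = -102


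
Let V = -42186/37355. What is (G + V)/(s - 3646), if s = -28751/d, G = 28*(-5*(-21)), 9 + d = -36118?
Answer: -3966076756278/4919290820305 ≈ -0.80623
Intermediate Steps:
d = -36127 (d = -9 - 36118 = -36127)
G = 2940 (G = 28*105 = 2940)
s = 28751/36127 (s = -28751/(-36127) = -28751*(-1/36127) = 28751/36127 ≈ 0.79583)
V = -42186/37355 (V = -42186*1/37355 = -42186/37355 ≈ -1.1293)
(G + V)/(s - 3646) = (2940 - 42186/37355)/(28751/36127 - 3646) = 109781514/(37355*(-131690291/36127)) = (109781514/37355)*(-36127/131690291) = -3966076756278/4919290820305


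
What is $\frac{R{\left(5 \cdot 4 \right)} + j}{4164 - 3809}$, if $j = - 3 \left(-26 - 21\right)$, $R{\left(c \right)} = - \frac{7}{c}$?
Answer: $\frac{2813}{7100} \approx 0.3962$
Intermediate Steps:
$j = 141$ ($j = \left(-3\right) \left(-47\right) = 141$)
$\frac{R{\left(5 \cdot 4 \right)} + j}{4164 - 3809} = \frac{- \frac{7}{5 \cdot 4} + 141}{4164 - 3809} = \frac{- \frac{7}{20} + 141}{355} = \left(\left(-7\right) \frac{1}{20} + 141\right) \frac{1}{355} = \left(- \frac{7}{20} + 141\right) \frac{1}{355} = \frac{2813}{20} \cdot \frac{1}{355} = \frac{2813}{7100}$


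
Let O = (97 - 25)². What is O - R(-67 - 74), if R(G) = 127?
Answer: 5057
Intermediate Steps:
O = 5184 (O = 72² = 5184)
O - R(-67 - 74) = 5184 - 1*127 = 5184 - 127 = 5057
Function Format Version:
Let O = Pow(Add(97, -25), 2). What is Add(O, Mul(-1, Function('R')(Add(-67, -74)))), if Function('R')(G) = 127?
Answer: 5057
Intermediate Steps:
O = 5184 (O = Pow(72, 2) = 5184)
Add(O, Mul(-1, Function('R')(Add(-67, -74)))) = Add(5184, Mul(-1, 127)) = Add(5184, -127) = 5057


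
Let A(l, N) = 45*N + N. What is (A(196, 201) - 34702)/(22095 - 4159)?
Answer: -1591/1121 ≈ -1.4193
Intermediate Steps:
A(l, N) = 46*N
(A(196, 201) - 34702)/(22095 - 4159) = (46*201 - 34702)/(22095 - 4159) = (9246 - 34702)/17936 = -25456*1/17936 = -1591/1121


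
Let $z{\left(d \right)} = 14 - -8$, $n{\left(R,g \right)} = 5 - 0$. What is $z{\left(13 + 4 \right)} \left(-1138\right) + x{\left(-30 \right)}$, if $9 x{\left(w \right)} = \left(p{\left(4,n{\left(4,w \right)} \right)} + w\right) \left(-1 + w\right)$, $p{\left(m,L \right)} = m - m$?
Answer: $- \frac{74798}{3} \approx -24933.0$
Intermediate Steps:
$n{\left(R,g \right)} = 5$ ($n{\left(R,g \right)} = 5 + 0 = 5$)
$z{\left(d \right)} = 22$ ($z{\left(d \right)} = 14 + 8 = 22$)
$p{\left(m,L \right)} = 0$
$x{\left(w \right)} = \frac{w \left(-1 + w\right)}{9}$ ($x{\left(w \right)} = \frac{\left(0 + w\right) \left(-1 + w\right)}{9} = \frac{w \left(-1 + w\right)}{9}$)
$z{\left(13 + 4 \right)} \left(-1138\right) + x{\left(-30 \right)} = 22 \left(-1138\right) + \frac{1}{9} \left(-30\right) \left(-1 - 30\right) = -25036 + \frac{1}{9} \left(-30\right) \left(-31\right) = -25036 + \frac{310}{3} = - \frac{74798}{3}$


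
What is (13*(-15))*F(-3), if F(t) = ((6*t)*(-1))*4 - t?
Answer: -14625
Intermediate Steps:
F(t) = -25*t (F(t) = -6*t*4 - t = -24*t - t = -25*t)
(13*(-15))*F(-3) = (13*(-15))*(-25*(-3)) = -195*75 = -14625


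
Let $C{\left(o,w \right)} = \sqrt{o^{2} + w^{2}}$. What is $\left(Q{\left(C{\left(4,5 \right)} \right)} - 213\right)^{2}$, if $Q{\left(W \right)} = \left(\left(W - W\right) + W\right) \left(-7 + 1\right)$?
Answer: $46845 + 2556 \sqrt{41} \approx 63211.0$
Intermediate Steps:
$Q{\left(W \right)} = - 6 W$ ($Q{\left(W \right)} = \left(0 + W\right) \left(-6\right) = W \left(-6\right) = - 6 W$)
$\left(Q{\left(C{\left(4,5 \right)} \right)} - 213\right)^{2} = \left(- 6 \sqrt{4^{2} + 5^{2}} - 213\right)^{2} = \left(- 6 \sqrt{16 + 25} - 213\right)^{2} = \left(- 6 \sqrt{41} - 213\right)^{2} = \left(-213 - 6 \sqrt{41}\right)^{2}$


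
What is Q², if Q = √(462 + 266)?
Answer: 728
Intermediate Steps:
Q = 2*√182 (Q = √728 = 2*√182 ≈ 26.981)
Q² = (2*√182)² = 728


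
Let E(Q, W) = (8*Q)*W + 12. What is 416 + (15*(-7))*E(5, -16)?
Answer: 66356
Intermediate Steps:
E(Q, W) = 12 + 8*Q*W (E(Q, W) = 8*Q*W + 12 = 12 + 8*Q*W)
416 + (15*(-7))*E(5, -16) = 416 + (15*(-7))*(12 + 8*5*(-16)) = 416 - 105*(12 - 640) = 416 - 105*(-628) = 416 + 65940 = 66356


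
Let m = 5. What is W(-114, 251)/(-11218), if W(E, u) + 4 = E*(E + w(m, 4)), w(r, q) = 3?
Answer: -6325/5609 ≈ -1.1277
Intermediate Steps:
W(E, u) = -4 + E*(3 + E) (W(E, u) = -4 + E*(E + 3) = -4 + E*(3 + E))
W(-114, 251)/(-11218) = (-4 + (-114)**2 + 3*(-114))/(-11218) = (-4 + 12996 - 342)*(-1/11218) = 12650*(-1/11218) = -6325/5609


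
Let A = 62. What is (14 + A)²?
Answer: 5776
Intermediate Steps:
(14 + A)² = (14 + 62)² = 76² = 5776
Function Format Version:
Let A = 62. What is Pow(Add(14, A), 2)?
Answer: 5776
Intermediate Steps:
Pow(Add(14, A), 2) = Pow(Add(14, 62), 2) = Pow(76, 2) = 5776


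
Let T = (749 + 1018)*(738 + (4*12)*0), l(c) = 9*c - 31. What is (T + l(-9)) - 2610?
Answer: 1301324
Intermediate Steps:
l(c) = -31 + 9*c
T = 1304046 (T = 1767*(738 + 48*0) = 1767*(738 + 0) = 1767*738 = 1304046)
(T + l(-9)) - 2610 = (1304046 + (-31 + 9*(-9))) - 2610 = (1304046 + (-31 - 81)) - 2610 = (1304046 - 112) - 2610 = 1303934 - 2610 = 1301324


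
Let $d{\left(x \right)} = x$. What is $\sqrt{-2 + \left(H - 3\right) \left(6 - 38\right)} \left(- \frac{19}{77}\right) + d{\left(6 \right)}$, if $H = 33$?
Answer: $6 - \frac{19 i \sqrt{962}}{77} \approx 6.0 - 7.6533 i$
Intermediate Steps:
$\sqrt{-2 + \left(H - 3\right) \left(6 - 38\right)} \left(- \frac{19}{77}\right) + d{\left(6 \right)} = \sqrt{-2 + \left(33 - 3\right) \left(6 - 38\right)} \left(- \frac{19}{77}\right) + 6 = \sqrt{-2 + 30 \left(-32\right)} \left(\left(-19\right) \frac{1}{77}\right) + 6 = \sqrt{-2 - 960} \left(- \frac{19}{77}\right) + 6 = \sqrt{-962} \left(- \frac{19}{77}\right) + 6 = i \sqrt{962} \left(- \frac{19}{77}\right) + 6 = - \frac{19 i \sqrt{962}}{77} + 6 = 6 - \frac{19 i \sqrt{962}}{77}$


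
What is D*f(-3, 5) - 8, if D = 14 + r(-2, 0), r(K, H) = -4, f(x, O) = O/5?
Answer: 2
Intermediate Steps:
f(x, O) = O/5 (f(x, O) = O*(⅕) = O/5)
D = 10 (D = 14 - 4 = 10)
D*f(-3, 5) - 8 = 10*((⅕)*5) - 8 = 10*1 - 8 = 10 - 8 = 2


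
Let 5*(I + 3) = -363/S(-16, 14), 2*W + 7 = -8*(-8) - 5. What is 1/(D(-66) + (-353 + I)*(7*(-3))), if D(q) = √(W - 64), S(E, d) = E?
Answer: 47236560/348639712049 - 6400*I*√38/348639712049 ≈ 0.00013549 - 1.1316e-7*I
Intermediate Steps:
W = 26 (W = -7/2 + (-8*(-8) - 5)/2 = -7/2 + (64 - 5)/2 = -7/2 + (½)*59 = -7/2 + 59/2 = 26)
D(q) = I*√38 (D(q) = √(26 - 64) = √(-38) = I*√38)
I = 123/80 (I = -3 + (-363/(-16))/5 = -3 + (-363*(-1/16))/5 = -3 + (⅕)*(363/16) = -3 + 363/80 = 123/80 ≈ 1.5375)
1/(D(-66) + (-353 + I)*(7*(-3))) = 1/(I*√38 + (-353 + 123/80)*(7*(-3))) = 1/(I*√38 - 28117/80*(-21)) = 1/(I*√38 + 590457/80) = 1/(590457/80 + I*√38)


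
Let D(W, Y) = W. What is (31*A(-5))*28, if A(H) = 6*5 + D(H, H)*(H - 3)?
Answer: 60760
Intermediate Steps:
A(H) = 30 + H*(-3 + H) (A(H) = 6*5 + H*(H - 3) = 30 + H*(-3 + H))
(31*A(-5))*28 = (31*(30 + (-5)**2 - 3*(-5)))*28 = (31*(30 + 25 + 15))*28 = (31*70)*28 = 2170*28 = 60760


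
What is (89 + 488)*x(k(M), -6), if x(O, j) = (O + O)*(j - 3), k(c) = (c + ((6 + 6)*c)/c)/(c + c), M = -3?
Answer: 15579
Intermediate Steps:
k(c) = (12 + c)/(2*c) (k(c) = (c + (12*c)/c)/((2*c)) = (c + 12)*(1/(2*c)) = (12 + c)*(1/(2*c)) = (12 + c)/(2*c))
x(O, j) = 2*O*(-3 + j) (x(O, j) = (2*O)*(-3 + j) = 2*O*(-3 + j))
(89 + 488)*x(k(M), -6) = (89 + 488)*(2*((½)*(12 - 3)/(-3))*(-3 - 6)) = 577*(2*((½)*(-⅓)*9)*(-9)) = 577*(2*(-3/2)*(-9)) = 577*27 = 15579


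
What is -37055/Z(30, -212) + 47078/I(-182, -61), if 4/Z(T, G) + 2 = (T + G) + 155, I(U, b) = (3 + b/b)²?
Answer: 2172729/8 ≈ 2.7159e+5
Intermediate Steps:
I(U, b) = 16 (I(U, b) = (3 + 1)² = 4² = 16)
Z(T, G) = 4/(153 + G + T) (Z(T, G) = 4/(-2 + ((T + G) + 155)) = 4/(-2 + ((G + T) + 155)) = 4/(-2 + (155 + G + T)) = 4/(153 + G + T))
-37055/Z(30, -212) + 47078/I(-182, -61) = -37055/(4/(153 - 212 + 30)) + 47078/16 = -37055/(4/(-29)) + 47078*(1/16) = -37055/(4*(-1/29)) + 23539/8 = -37055/(-4/29) + 23539/8 = -37055*(-29/4) + 23539/8 = 1074595/4 + 23539/8 = 2172729/8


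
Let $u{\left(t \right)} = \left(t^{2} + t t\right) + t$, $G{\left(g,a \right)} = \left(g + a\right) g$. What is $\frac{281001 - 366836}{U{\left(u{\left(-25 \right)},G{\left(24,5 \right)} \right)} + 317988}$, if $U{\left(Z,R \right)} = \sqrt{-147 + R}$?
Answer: $- \frac{606544444}{2247030391} + \frac{17167 \sqrt{61}}{6741091173} \approx -0.26991$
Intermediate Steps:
$G{\left(g,a \right)} = g \left(a + g\right)$ ($G{\left(g,a \right)} = \left(a + g\right) g = g \left(a + g\right)$)
$u{\left(t \right)} = t + 2 t^{2}$ ($u{\left(t \right)} = \left(t^{2} + t^{2}\right) + t = 2 t^{2} + t = t + 2 t^{2}$)
$\frac{281001 - 366836}{U{\left(u{\left(-25 \right)},G{\left(24,5 \right)} \right)} + 317988} = \frac{281001 - 366836}{\sqrt{-147 + 24 \left(5 + 24\right)} + 317988} = - \frac{85835}{\sqrt{-147 + 24 \cdot 29} + 317988} = - \frac{85835}{\sqrt{-147 + 696} + 317988} = - \frac{85835}{\sqrt{549} + 317988} = - \frac{85835}{3 \sqrt{61} + 317988} = - \frac{85835}{317988 + 3 \sqrt{61}}$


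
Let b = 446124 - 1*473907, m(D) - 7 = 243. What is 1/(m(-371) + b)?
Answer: -1/27533 ≈ -3.6320e-5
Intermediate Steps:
m(D) = 250 (m(D) = 7 + 243 = 250)
b = -27783 (b = 446124 - 473907 = -27783)
1/(m(-371) + b) = 1/(250 - 27783) = 1/(-27533) = -1/27533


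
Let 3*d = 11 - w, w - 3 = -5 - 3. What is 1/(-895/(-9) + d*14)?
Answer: 9/1567 ≈ 0.0057435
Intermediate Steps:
w = -5 (w = 3 + (-5 - 3) = 3 - 8 = -5)
d = 16/3 (d = (11 - 1*(-5))/3 = (11 + 5)/3 = (⅓)*16 = 16/3 ≈ 5.3333)
1/(-895/(-9) + d*14) = 1/(-895/(-9) + (16/3)*14) = 1/(-895*(-⅑) + 224/3) = 1/(895/9 + 224/3) = 1/(1567/9) = 9/1567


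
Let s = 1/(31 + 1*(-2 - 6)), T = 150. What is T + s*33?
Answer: 3483/23 ≈ 151.43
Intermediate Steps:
s = 1/23 (s = 1/(31 + 1*(-8)) = 1/(31 - 8) = 1/23 ≈ 0.043478)
T + s*33 = 150 + (1/23)*33 = 150 + 33/23 = 3483/23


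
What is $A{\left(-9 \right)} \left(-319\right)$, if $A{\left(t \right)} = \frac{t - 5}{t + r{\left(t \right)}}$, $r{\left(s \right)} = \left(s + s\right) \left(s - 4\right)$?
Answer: $\frac{4466}{225} \approx 19.849$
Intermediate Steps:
$r{\left(s \right)} = 2 s \left(-4 + s\right)$
$A{\left(t \right)} = \frac{-5 + t}{t + 2 t \left(-4 + t\right)}$ ($A{\left(t \right)} = \frac{t - 5}{t + 2 t \left(-4 + t\right)} = \frac{-5 + t}{t + 2 t \left(-4 + t\right)}$)
$A{\left(-9 \right)} \left(-319\right) = \frac{-5 - 9}{\left(-9\right) \left(-7 + 2 \left(-9\right)\right)} \left(-319\right) = \left(- \frac{1}{9}\right) \frac{1}{-7 - 18} \left(-14\right) \left(-319\right) = \left(- \frac{1}{9}\right) \frac{1}{-25} \left(-14\right) \left(-319\right) = \left(- \frac{1}{9}\right) \left(- \frac{1}{25}\right) \left(-14\right) \left(-319\right) = \left(- \frac{14}{225}\right) \left(-319\right) = \frac{4466}{225}$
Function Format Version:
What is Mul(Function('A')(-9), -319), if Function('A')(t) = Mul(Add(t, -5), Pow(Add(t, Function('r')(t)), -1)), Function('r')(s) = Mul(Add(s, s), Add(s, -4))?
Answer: Rational(4466, 225) ≈ 19.849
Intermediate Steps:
Function('r')(s) = Mul(2, s, Add(-4, s)) (Function('r')(s) = Mul(Mul(2, s), Add(-4, s)) = Mul(2, s, Add(-4, s)))
Function('A')(t) = Mul(Pow(Add(t, Mul(2, t, Add(-4, t))), -1), Add(-5, t)) (Function('A')(t) = Mul(Add(t, -5), Pow(Add(t, Mul(2, t, Add(-4, t))), -1)) = Mul(Add(-5, t), Pow(Add(t, Mul(2, t, Add(-4, t))), -1)) = Mul(Pow(Add(t, Mul(2, t, Add(-4, t))), -1), Add(-5, t)))
Mul(Function('A')(-9), -319) = Mul(Mul(Pow(-9, -1), Pow(Add(-7, Mul(2, -9)), -1), Add(-5, -9)), -319) = Mul(Mul(Rational(-1, 9), Pow(Add(-7, -18), -1), -14), -319) = Mul(Mul(Rational(-1, 9), Pow(-25, -1), -14), -319) = Mul(Mul(Rational(-1, 9), Rational(-1, 25), -14), -319) = Mul(Rational(-14, 225), -319) = Rational(4466, 225)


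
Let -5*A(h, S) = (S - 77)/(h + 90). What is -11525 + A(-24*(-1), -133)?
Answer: -218968/19 ≈ -11525.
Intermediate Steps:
A(h, S) = -(-77 + S)/(5*(90 + h)) (A(h, S) = -(S - 77)/(5*(h + 90)) = -(-77 + S)/(5*(90 + h)))
-11525 + A(-24*(-1), -133) = -11525 + (77 - 1*(-133))/(5*(90 - 24*(-1))) = -11525 + (77 + 133)/(5*(90 + 24)) = -11525 + (⅕)*210/114 = -11525 + (⅕)*(1/114)*210 = -11525 + 7/19 = -218968/19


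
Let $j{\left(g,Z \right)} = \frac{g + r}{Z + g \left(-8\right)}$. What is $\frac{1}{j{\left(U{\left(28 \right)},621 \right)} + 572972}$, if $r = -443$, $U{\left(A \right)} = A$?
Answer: $\frac{397}{227469469} \approx 1.7453 \cdot 10^{-6}$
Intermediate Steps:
$j{\left(g,Z \right)} = \frac{-443 + g}{Z - 8 g}$ ($j{\left(g,Z \right)} = \frac{g - 443}{Z + g \left(-8\right)} = \frac{-443 + g}{Z - 8 g}$)
$\frac{1}{j{\left(U{\left(28 \right)},621 \right)} + 572972} = \frac{1}{\frac{-443 + 28}{621 - 224} + 572972} = \frac{1}{\frac{1}{621 - 224} \left(-415\right) + 572972} = \frac{1}{\frac{1}{397} \left(-415\right) + 572972} = \frac{1}{- \frac{415}{397} + 572972} = \frac{1}{\frac{227469469}{397}} = \frac{397}{227469469}$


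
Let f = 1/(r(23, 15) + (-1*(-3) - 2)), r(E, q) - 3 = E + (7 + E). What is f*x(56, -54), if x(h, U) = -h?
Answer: -56/57 ≈ -0.98246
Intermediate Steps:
r(E, q) = 10 + 2*E (r(E, q) = 3 + (E + (7 + E)) = 3 + (7 + 2*E) = 10 + 2*E)
f = 1/57 (f = 1/((10 + 2*23) + (-1*(-3) - 2)) = 1/((10 + 46) + (3 - 2)) = 1/(56 + 1) = 1/57 ≈ 0.017544)
f*x(56, -54) = (-1*56)/57 = (1/57)*(-56) = -56/57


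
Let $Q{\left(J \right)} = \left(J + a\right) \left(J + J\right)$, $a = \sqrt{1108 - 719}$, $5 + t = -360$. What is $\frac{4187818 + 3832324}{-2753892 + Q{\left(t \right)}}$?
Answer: $- \frac{4987409514191}{1546790101316} + \frac{1463675915 \sqrt{389}}{1546790101316} \approx -3.2057$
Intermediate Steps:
$t = -365$ ($t = -5 - 360 = -365$)
$a = \sqrt{389} \approx 19.723$
$Q{\left(J \right)} = 2 J \left(J + \sqrt{389}\right)$ ($Q{\left(J \right)} = \left(J + \sqrt{389}\right) \left(J + J\right) = \left(J + \sqrt{389}\right) 2 J = 2 J \left(J + \sqrt{389}\right)$)
$\frac{4187818 + 3832324}{-2753892 + Q{\left(t \right)}} = \frac{4187818 + 3832324}{-2753892 + 2 \left(-365\right) \left(-365 + \sqrt{389}\right)} = \frac{8020142}{-2753892 + \left(266450 - 730 \sqrt{389}\right)} = \frac{8020142}{-2487442 - 730 \sqrt{389}}$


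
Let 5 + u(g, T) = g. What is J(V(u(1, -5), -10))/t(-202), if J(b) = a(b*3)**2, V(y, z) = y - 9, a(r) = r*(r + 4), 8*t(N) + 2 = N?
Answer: -1242150/17 ≈ -73068.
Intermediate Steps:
t(N) = -1/4 + N/8
u(g, T) = -5 + g
a(r) = r*(4 + r)
V(y, z) = -9 + y
J(b) = 9*b**2*(4 + 3*b)**2 (J(b) = ((b*3)*(4 + b*3))**2 = ((3*b)*(4 + 3*b))**2 = (3*b*(4 + 3*b))**2 = 9*b**2*(4 + 3*b)**2)
J(V(u(1, -5), -10))/t(-202) = (9*(-9 + (-5 + 1))**2*(4 + 3*(-9 + (-5 + 1)))**2)/(-1/4 + (1/8)*(-202)) = (9*(-9 - 4)**2*(4 + 3*(-9 - 4))**2)/(-1/4 - 101/4) = (9*(-13)**2*(4 + 3*(-13))**2)/(-51/2) = (9*169*(4 - 39)**2)*(-2/51) = (9*169*(-35)**2)*(-2/51) = (9*169*1225)*(-2/51) = 1863225*(-2/51) = -1242150/17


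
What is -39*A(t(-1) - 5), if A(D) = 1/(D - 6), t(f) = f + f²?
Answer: 39/11 ≈ 3.5455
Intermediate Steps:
A(D) = 1/(-6 + D)
-39*A(t(-1) - 5) = -39/(-6 + (-(1 - 1) - 5)) = -39/(-6 + (-1*0 - 5)) = -39/(-6 + (0 - 5)) = -39/(-6 - 5) = -39/(-11) = -39*(-1/11) = 39/11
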